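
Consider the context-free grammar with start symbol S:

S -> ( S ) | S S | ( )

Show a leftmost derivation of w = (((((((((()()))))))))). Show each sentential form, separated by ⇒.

S ⇒ (S) ⇒ ((S)) ⇒ (((S))) ⇒ ((((S)))) ⇒ (((((S))))) ⇒ ((((((S)))))) ⇒ (((((((S))))))) ⇒ ((((((((S)))))))) ⇒ (((((((((S))))))))) ⇒ (((((((((SS))))))))) ⇒ (((((((((()S))))))))) ⇒ (((((((((()())))))))))

S ⇒ (S)   [S -> ( S )]
(S) ⇒ ((S))   [S -> ( S )]
((S)) ⇒ (((S)))   [S -> ( S )]
(((S))) ⇒ ((((S))))   [S -> ( S )]
((((S)))) ⇒ (((((S)))))   [S -> ( S )]
(((((S))))) ⇒ ((((((S))))))   [S -> ( S )]
((((((S)))))) ⇒ (((((((S)))))))   [S -> ( S )]
(((((((S))))))) ⇒ ((((((((S))))))))   [S -> ( S )]
((((((((S)))))))) ⇒ (((((((((S)))))))))   [S -> ( S )]
(((((((((S))))))))) ⇒ (((((((((SS)))))))))   [S -> S S]
(((((((((SS))))))))) ⇒ (((((((((()S)))))))))   [S -> ( )]
(((((((((()S))))))))) ⇒ (((((((((()())))))))))   [S -> ( )]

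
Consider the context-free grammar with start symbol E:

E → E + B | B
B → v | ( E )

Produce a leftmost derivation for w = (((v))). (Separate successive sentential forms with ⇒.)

E ⇒ B ⇒ (E) ⇒ (B) ⇒ ((E)) ⇒ ((B)) ⇒ (((E))) ⇒ (((B))) ⇒ (((v)))

E ⇒ B   [E → B]
B ⇒ (E)   [B → ( E )]
(E) ⇒ (B)   [E → B]
(B) ⇒ ((E))   [B → ( E )]
((E)) ⇒ ((B))   [E → B]
((B)) ⇒ (((E)))   [B → ( E )]
(((E))) ⇒ (((B)))   [E → B]
(((B))) ⇒ (((v)))   [B → v]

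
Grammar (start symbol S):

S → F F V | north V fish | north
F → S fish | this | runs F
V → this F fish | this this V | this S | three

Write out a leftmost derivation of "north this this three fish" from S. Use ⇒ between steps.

S ⇒ north V fish ⇒ north this this V fish ⇒ north this this three fish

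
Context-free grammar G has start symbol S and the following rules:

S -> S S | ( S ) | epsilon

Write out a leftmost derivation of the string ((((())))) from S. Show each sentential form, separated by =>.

S=>(S)=>((S))=>((SS))=>((SSS))=>(((S)SS))=>((((S))SS))=>((((SS))SS))=>((((SSS))SS))=>(((((S)SS))SS))=>((((()SS))SS))=>((((()S))SS))=>((((()))SS))=>((((()))S))=>((((()))))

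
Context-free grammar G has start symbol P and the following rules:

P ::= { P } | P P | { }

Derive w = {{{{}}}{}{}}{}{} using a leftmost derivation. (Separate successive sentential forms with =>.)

P => PP => PPP => {P}PP => {PP}PP => {PPP}PP => {{P}PP}PP => {{{P}}PP}PP => {{{{}}}PP}PP => {{{{}}}{}P}PP => {{{{}}}{}{}}PP => {{{{}}}{}{}}{}P => {{{{}}}{}{}}{}{}

P => PP   [P ::= P P]
PP => PPP   [P ::= P P]
PPP => {P}PP   [P ::= { P }]
{P}PP => {PP}PP   [P ::= P P]
{PP}PP => {PPP}PP   [P ::= P P]
{PPP}PP => {{P}PP}PP   [P ::= { P }]
{{P}PP}PP => {{{P}}PP}PP   [P ::= { P }]
{{{P}}PP}PP => {{{{}}}PP}PP   [P ::= { }]
{{{{}}}PP}PP => {{{{}}}{}P}PP   [P ::= { }]
{{{{}}}{}P}PP => {{{{}}}{}{}}PP   [P ::= { }]
{{{{}}}{}{}}PP => {{{{}}}{}{}}{}P   [P ::= { }]
{{{{}}}{}{}}{}P => {{{{}}}{}{}}{}{}   [P ::= { }]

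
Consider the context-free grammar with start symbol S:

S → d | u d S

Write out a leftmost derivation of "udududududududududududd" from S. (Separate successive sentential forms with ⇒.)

S ⇒ udS   [S → u d S]
udS ⇒ ududS   [S → u d S]
ududS ⇒ udududS   [S → u d S]
udududS ⇒ ududududS   [S → u d S]
ududududS ⇒ udududududS   [S → u d S]
udududududS ⇒ ududududududS   [S → u d S]
ududududududS ⇒ udududududududS   [S → u d S]
udududududududS ⇒ ududududududududS   [S → u d S]
ududududududududS ⇒ udududududududududS   [S → u d S]
udududududududududS ⇒ ududududududududududS   [S → u d S]
ududududududududududS ⇒ udududududududududududS   [S → u d S]
udududududududududududS ⇒ udududududududududududd   [S → d]

S ⇒ udS ⇒ ududS ⇒ udududS ⇒ ududududS ⇒ udududududS ⇒ ududududududS ⇒ udududududududS ⇒ ududududududududS ⇒ udududududududududS ⇒ ududududududududududS ⇒ udududududududududududS ⇒ udududududududududududd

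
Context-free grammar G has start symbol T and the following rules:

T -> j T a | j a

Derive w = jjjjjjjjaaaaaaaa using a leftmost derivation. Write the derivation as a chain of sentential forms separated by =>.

T => jTa => jjTaa => jjjTaaa => jjjjTaaaa => jjjjjTaaaaa => jjjjjjTaaaaaa => jjjjjjjTaaaaaaa => jjjjjjjjaaaaaaaa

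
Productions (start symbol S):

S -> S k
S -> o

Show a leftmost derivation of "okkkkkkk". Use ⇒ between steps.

S⇒Sk⇒Skk⇒Skkk⇒Skkkk⇒Skkkkk⇒Skkkkkk⇒Skkkkkkk⇒okkkkkkk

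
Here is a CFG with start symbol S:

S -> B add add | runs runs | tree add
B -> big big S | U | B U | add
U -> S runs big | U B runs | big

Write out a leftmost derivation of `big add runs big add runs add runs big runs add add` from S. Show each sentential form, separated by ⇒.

S ⇒ B add add ⇒ B U add add ⇒ U U add add ⇒ U B runs U add add ⇒ big B runs U add add ⇒ big add runs U add add ⇒ big add runs U B runs add add ⇒ big add runs U B runs B runs add add ⇒ big add runs U B runs B runs B runs add add ⇒ big add runs big B runs B runs B runs add add ⇒ big add runs big add runs B runs B runs add add ⇒ big add runs big add runs add runs B runs add add ⇒ big add runs big add runs add runs U runs add add ⇒ big add runs big add runs add runs big runs add add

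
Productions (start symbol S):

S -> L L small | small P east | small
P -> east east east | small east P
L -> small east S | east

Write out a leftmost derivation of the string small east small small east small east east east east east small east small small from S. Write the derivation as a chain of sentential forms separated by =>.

S => L L small => small east S L small => small east small P east L small => small east small small east P east L small => small east small small east small east P east L small => small east small small east small east east east east east L small => small east small small east small east east east east east small east S small => small east small small east small east east east east east small east small small

S => L L small   [S -> L L small]
L L small => small east S L small   [L -> small east S]
small east S L small => small east small P east L small   [S -> small P east]
small east small P east L small => small east small small east P east L small   [P -> small east P]
small east small small east P east L small => small east small small east small east P east L small   [P -> small east P]
small east small small east small east P east L small => small east small small east small east east east east east L small   [P -> east east east]
small east small small east small east east east east east L small => small east small small east small east east east east east small east S small   [L -> small east S]
small east small small east small east east east east east small east S small => small east small small east small east east east east east small east small small   [S -> small]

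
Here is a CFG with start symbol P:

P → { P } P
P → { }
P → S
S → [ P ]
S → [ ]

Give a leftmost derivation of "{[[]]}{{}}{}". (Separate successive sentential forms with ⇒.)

P⇒{P}P⇒{S}P⇒{[P]}P⇒{[S]}P⇒{[[]]}P⇒{[[]]}{P}P⇒{[[]]}{{}}P⇒{[[]]}{{}}{}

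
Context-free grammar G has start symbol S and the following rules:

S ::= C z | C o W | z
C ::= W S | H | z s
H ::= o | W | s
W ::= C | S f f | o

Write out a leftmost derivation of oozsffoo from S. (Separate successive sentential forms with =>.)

S => CoW   [S ::= C o W]
CoW => HoW   [C ::= H]
HoW => WoW   [H ::= W]
WoW => SffoW   [W ::= S f f]
SffoW => CoWffoW   [S ::= C o W]
CoWffoW => HoWffoW   [C ::= H]
HoWffoW => WoWffoW   [H ::= W]
WoWffoW => ooWffoW   [W ::= o]
ooWffoW => ooCffoW   [W ::= C]
ooCffoW => oozsffoW   [C ::= z s]
oozsffoW => oozsffoo   [W ::= o]

S => CoW => HoW => WoW => SffoW => CoWffoW => HoWffoW => WoWffoW => ooWffoW => ooCffoW => oozsffoW => oozsffoo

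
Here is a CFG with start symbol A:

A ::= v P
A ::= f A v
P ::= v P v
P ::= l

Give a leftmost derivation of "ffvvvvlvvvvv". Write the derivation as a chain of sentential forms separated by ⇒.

A⇒fAv⇒ffAvv⇒ffvPvv⇒ffvvPvvv⇒ffvvvPvvvv⇒ffvvvvPvvvvv⇒ffvvvvlvvvvv

A ⇒ fAv   [A ::= f A v]
fAv ⇒ ffAvv   [A ::= f A v]
ffAvv ⇒ ffvPvv   [A ::= v P]
ffvPvv ⇒ ffvvPvvv   [P ::= v P v]
ffvvPvvv ⇒ ffvvvPvvvv   [P ::= v P v]
ffvvvPvvvv ⇒ ffvvvvPvvvvv   [P ::= v P v]
ffvvvvPvvvvv ⇒ ffvvvvlvvvvv   [P ::= l]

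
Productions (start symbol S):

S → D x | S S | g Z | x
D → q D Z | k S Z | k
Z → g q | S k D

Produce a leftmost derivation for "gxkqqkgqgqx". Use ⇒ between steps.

S ⇒ SS   [S → S S]
SS ⇒ gZS   [S → g Z]
gZS ⇒ gSkDS   [Z → S k D]
gSkDS ⇒ gxkDS   [S → x]
gxkDS ⇒ gxkqDZS   [D → q D Z]
gxkqDZS ⇒ gxkqqDZZS   [D → q D Z]
gxkqqDZZS ⇒ gxkqqkZZS   [D → k]
gxkqqkZZS ⇒ gxkqqkgqZS   [Z → g q]
gxkqqkgqZS ⇒ gxkqqkgqgqS   [Z → g q]
gxkqqkgqgqS ⇒ gxkqqkgqgqx   [S → x]

S ⇒ SS ⇒ gZS ⇒ gSkDS ⇒ gxkDS ⇒ gxkqDZS ⇒ gxkqqDZZS ⇒ gxkqqkZZS ⇒ gxkqqkgqZS ⇒ gxkqqkgqgqS ⇒ gxkqqkgqgqx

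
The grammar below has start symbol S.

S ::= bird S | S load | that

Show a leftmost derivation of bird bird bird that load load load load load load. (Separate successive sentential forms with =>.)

S => bird S => bird bird S => bird bird S load => bird bird S load load => bird bird S load load load => bird bird S load load load load => bird bird bird S load load load load => bird bird bird S load load load load load => bird bird bird S load load load load load load => bird bird bird that load load load load load load

S => bird S   [S ::= bird S]
bird S => bird bird S   [S ::= bird S]
bird bird S => bird bird S load   [S ::= S load]
bird bird S load => bird bird S load load   [S ::= S load]
bird bird S load load => bird bird S load load load   [S ::= S load]
bird bird S load load load => bird bird S load load load load   [S ::= S load]
bird bird S load load load load => bird bird bird S load load load load   [S ::= bird S]
bird bird bird S load load load load => bird bird bird S load load load load load   [S ::= S load]
bird bird bird S load load load load load => bird bird bird S load load load load load load   [S ::= S load]
bird bird bird S load load load load load load => bird bird bird that load load load load load load   [S ::= that]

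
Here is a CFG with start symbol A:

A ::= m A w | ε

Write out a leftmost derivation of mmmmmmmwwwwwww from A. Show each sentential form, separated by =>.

A => mAw => mmAww => mmmAwww => mmmmAwwww => mmmmmAwwwww => mmmmmmAwwwwww => mmmmmmmAwwwwwww => mmmmmmmwwwwwww

A => mAw   [A ::= m A w]
mAw => mmAww   [A ::= m A w]
mmAww => mmmAwww   [A ::= m A w]
mmmAwww => mmmmAwwww   [A ::= m A w]
mmmmAwwww => mmmmmAwwwww   [A ::= m A w]
mmmmmAwwwww => mmmmmmAwwwwww   [A ::= m A w]
mmmmmmAwwwwww => mmmmmmmAwwwwwww   [A ::= m A w]
mmmmmmmAwwwwwww => mmmmmmmwwwwwww   [A ::= ε]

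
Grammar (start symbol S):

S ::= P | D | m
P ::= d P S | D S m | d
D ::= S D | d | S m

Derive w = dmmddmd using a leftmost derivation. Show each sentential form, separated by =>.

S => D => SD => DD => dD => dSD => dmD => dmSD => dmmD => dmmSD => dmmPD => dmmdPSD => dmmddSD => dmmddmD => dmmddmd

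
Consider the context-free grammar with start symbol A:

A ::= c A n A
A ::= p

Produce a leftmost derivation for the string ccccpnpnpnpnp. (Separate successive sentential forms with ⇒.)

A ⇒ cAnA   [A ::= c A n A]
cAnA ⇒ ccAnAnA   [A ::= c A n A]
ccAnAnA ⇒ cccAnAnAnA   [A ::= c A n A]
cccAnAnAnA ⇒ ccccAnAnAnAnA   [A ::= c A n A]
ccccAnAnAnAnA ⇒ ccccpnAnAnAnA   [A ::= p]
ccccpnAnAnAnA ⇒ ccccpnpnAnAnA   [A ::= p]
ccccpnpnAnAnA ⇒ ccccpnpnpnAnA   [A ::= p]
ccccpnpnpnAnA ⇒ ccccpnpnpnpnA   [A ::= p]
ccccpnpnpnpnA ⇒ ccccpnpnpnpnp   [A ::= p]

A ⇒ cAnA ⇒ ccAnAnA ⇒ cccAnAnAnA ⇒ ccccAnAnAnAnA ⇒ ccccpnAnAnAnA ⇒ ccccpnpnAnAnA ⇒ ccccpnpnpnAnA ⇒ ccccpnpnpnpnA ⇒ ccccpnpnpnpnp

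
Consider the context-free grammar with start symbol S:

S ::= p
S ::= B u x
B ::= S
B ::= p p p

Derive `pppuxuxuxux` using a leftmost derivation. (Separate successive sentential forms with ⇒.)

S ⇒ Bux ⇒ Sux ⇒ Buxux ⇒ Suxux ⇒ Buxuxux ⇒ Suxuxux ⇒ Buxuxuxux ⇒ pppuxuxuxux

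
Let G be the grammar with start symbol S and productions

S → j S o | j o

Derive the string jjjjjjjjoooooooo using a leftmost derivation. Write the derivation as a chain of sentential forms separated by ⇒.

S ⇒ jSo ⇒ jjSoo ⇒ jjjSooo ⇒ jjjjSoooo ⇒ jjjjjSooooo ⇒ jjjjjjSoooooo ⇒ jjjjjjjSooooooo ⇒ jjjjjjjjoooooooo

S ⇒ jSo   [S → j S o]
jSo ⇒ jjSoo   [S → j S o]
jjSoo ⇒ jjjSooo   [S → j S o]
jjjSooo ⇒ jjjjSoooo   [S → j S o]
jjjjSoooo ⇒ jjjjjSooooo   [S → j S o]
jjjjjSooooo ⇒ jjjjjjSoooooo   [S → j S o]
jjjjjjSoooooo ⇒ jjjjjjjSooooooo   [S → j S o]
jjjjjjjSooooooo ⇒ jjjjjjjjoooooooo   [S → j o]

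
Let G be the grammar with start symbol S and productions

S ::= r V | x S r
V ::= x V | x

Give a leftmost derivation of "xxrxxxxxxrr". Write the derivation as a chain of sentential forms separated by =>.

S => xSr => xxSrr => xxrVrr => xxrxVrr => xxrxxVrr => xxrxxxVrr => xxrxxxxVrr => xxrxxxxxVrr => xxrxxxxxxrr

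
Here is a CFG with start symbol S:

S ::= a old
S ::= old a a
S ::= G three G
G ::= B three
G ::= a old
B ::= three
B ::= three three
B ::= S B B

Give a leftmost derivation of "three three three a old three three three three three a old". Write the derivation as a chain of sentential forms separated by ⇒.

S ⇒ G three G   [S ::= G three G]
G three G ⇒ B three three G   [G ::= B three]
B three three G ⇒ S B B three three G   [B ::= S B B]
S B B three three G ⇒ G three G B B three three G   [S ::= G three G]
G three G B B three three G ⇒ B three three G B B three three G   [G ::= B three]
B three three G B B three three G ⇒ three three three G B B three three G   [B ::= three]
three three three G B B three three G ⇒ three three three a old B B three three G   [G ::= a old]
three three three a old B B three three G ⇒ three three three a old three B three three G   [B ::= three]
three three three a old three B three three G ⇒ three three three a old three three three three three G   [B ::= three three]
three three three a old three three three three three G ⇒ three three three a old three three three three three a old   [G ::= a old]

S ⇒ G three G ⇒ B three three G ⇒ S B B three three G ⇒ G three G B B three three G ⇒ B three three G B B three three G ⇒ three three three G B B three three G ⇒ three three three a old B B three three G ⇒ three three three a old three B three three G ⇒ three three three a old three three three three three G ⇒ three three three a old three three three three three a old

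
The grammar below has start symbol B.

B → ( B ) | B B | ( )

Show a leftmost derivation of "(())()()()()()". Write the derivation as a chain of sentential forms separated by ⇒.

B ⇒ BB ⇒ BBB ⇒ BBBB ⇒ BBBBB ⇒ BBBBBB ⇒ (B)BBBBB ⇒ (())BBBBB ⇒ (())()BBBB ⇒ (())()()BBB ⇒ (())()()()BB ⇒ (())()()()()B ⇒ (())()()()()()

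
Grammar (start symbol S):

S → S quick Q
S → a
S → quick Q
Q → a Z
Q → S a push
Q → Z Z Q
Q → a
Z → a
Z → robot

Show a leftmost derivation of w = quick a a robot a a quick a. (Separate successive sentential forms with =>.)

S => S quick Q   [S → S quick Q]
S quick Q => quick Q quick Q   [S → quick Q]
quick Q quick Q => quick Z Z Q quick Q   [Q → Z Z Q]
quick Z Z Q quick Q => quick a Z Q quick Q   [Z → a]
quick a Z Q quick Q => quick a a Q quick Q   [Z → a]
quick a a Q quick Q => quick a a Z Z Q quick Q   [Q → Z Z Q]
quick a a Z Z Q quick Q => quick a a robot Z Q quick Q   [Z → robot]
quick a a robot Z Q quick Q => quick a a robot a Q quick Q   [Z → a]
quick a a robot a Q quick Q => quick a a robot a a quick Q   [Q → a]
quick a a robot a a quick Q => quick a a robot a a quick a   [Q → a]

S => S quick Q => quick Q quick Q => quick Z Z Q quick Q => quick a Z Q quick Q => quick a a Q quick Q => quick a a Z Z Q quick Q => quick a a robot Z Q quick Q => quick a a robot a Q quick Q => quick a a robot a a quick Q => quick a a robot a a quick a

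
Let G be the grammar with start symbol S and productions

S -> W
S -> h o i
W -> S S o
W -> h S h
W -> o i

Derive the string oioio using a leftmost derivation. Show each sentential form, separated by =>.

S => W   [S -> W]
W => SSo   [W -> S S o]
SSo => WSo   [S -> W]
WSo => oiSo   [W -> o i]
oiSo => oiWo   [S -> W]
oiWo => oioio   [W -> o i]

S => W => SSo => WSo => oiSo => oiWo => oioio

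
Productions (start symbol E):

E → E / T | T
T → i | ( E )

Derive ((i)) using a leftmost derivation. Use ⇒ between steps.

E⇒T⇒(E)⇒(T)⇒((E))⇒((T))⇒((i))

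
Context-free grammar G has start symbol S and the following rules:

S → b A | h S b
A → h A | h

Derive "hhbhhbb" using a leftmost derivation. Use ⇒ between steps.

S⇒hSb⇒hhSbb⇒hhbAbb⇒hhbhAbb⇒hhbhhbb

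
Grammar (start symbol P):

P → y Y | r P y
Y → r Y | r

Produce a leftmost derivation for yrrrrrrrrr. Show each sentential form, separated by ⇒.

P ⇒ yY ⇒ yrY ⇒ yrrY ⇒ yrrrY ⇒ yrrrrY ⇒ yrrrrrY ⇒ yrrrrrrY ⇒ yrrrrrrrY ⇒ yrrrrrrrrY ⇒ yrrrrrrrrr

P ⇒ yY   [P → y Y]
yY ⇒ yrY   [Y → r Y]
yrY ⇒ yrrY   [Y → r Y]
yrrY ⇒ yrrrY   [Y → r Y]
yrrrY ⇒ yrrrrY   [Y → r Y]
yrrrrY ⇒ yrrrrrY   [Y → r Y]
yrrrrrY ⇒ yrrrrrrY   [Y → r Y]
yrrrrrrY ⇒ yrrrrrrrY   [Y → r Y]
yrrrrrrrY ⇒ yrrrrrrrrY   [Y → r Y]
yrrrrrrrrY ⇒ yrrrrrrrrr   [Y → r]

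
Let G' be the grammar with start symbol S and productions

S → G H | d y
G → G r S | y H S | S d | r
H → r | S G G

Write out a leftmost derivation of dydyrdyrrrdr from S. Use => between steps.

S=>GH=>SdH=>GHdH=>SdHdH=>dydHdH=>dydSGGdH=>dydGHGGdH=>dydyHSHGGdH=>dydyrSHGGdH=>dydyrdyHGGdH=>dydyrdyrGGdH=>dydyrdyrrGdH=>dydyrdyrrrdH=>dydyrdyrrrdr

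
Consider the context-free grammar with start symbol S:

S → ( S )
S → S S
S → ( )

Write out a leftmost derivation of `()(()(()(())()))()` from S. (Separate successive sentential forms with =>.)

S=>SS=>SSS=>()SS=>()(S)S=>()(SS)S=>()(()S)S=>()(()(S))S=>()(()(SS))S=>()(()(SSS))S=>()(()(()SS))S=>()(()(()(S)S))S=>()(()(()(())S))S=>()(()(()(())()))S=>()(()(()(())()))()

S => SS   [S → S S]
SS => SSS   [S → S S]
SSS => ()SS   [S → ( )]
()SS => ()(S)S   [S → ( S )]
()(S)S => ()(SS)S   [S → S S]
()(SS)S => ()(()S)S   [S → ( )]
()(()S)S => ()(()(S))S   [S → ( S )]
()(()(S))S => ()(()(SS))S   [S → S S]
()(()(SS))S => ()(()(SSS))S   [S → S S]
()(()(SSS))S => ()(()(()SS))S   [S → ( )]
()(()(()SS))S => ()(()(()(S)S))S   [S → ( S )]
()(()(()(S)S))S => ()(()(()(())S))S   [S → ( )]
()(()(()(())S))S => ()(()(()(())()))S   [S → ( )]
()(()(()(())()))S => ()(()(()(())()))()   [S → ( )]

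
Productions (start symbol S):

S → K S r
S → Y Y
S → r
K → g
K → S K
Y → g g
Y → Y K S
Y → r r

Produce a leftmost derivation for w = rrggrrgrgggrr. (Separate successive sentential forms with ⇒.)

S ⇒ KSr ⇒ SKSr ⇒ YYKSr ⇒ YKSYKSr ⇒ rrKSYKSr ⇒ rrSKSYKSr ⇒ rrYYKSYKSr ⇒ rrggYKSYKSr ⇒ rrggrrKSYKSr ⇒ rrggrrgSYKSr ⇒ rrggrrgrYKSr ⇒ rrggrrgrggKSr ⇒ rrggrrgrgggSr ⇒ rrggrrgrgggrr

S ⇒ KSr   [S → K S r]
KSr ⇒ SKSr   [K → S K]
SKSr ⇒ YYKSr   [S → Y Y]
YYKSr ⇒ YKSYKSr   [Y → Y K S]
YKSYKSr ⇒ rrKSYKSr   [Y → r r]
rrKSYKSr ⇒ rrSKSYKSr   [K → S K]
rrSKSYKSr ⇒ rrYYKSYKSr   [S → Y Y]
rrYYKSYKSr ⇒ rrggYKSYKSr   [Y → g g]
rrggYKSYKSr ⇒ rrggrrKSYKSr   [Y → r r]
rrggrrKSYKSr ⇒ rrggrrgSYKSr   [K → g]
rrggrrgSYKSr ⇒ rrggrrgrYKSr   [S → r]
rrggrrgrYKSr ⇒ rrggrrgrggKSr   [Y → g g]
rrggrrgrggKSr ⇒ rrggrrgrgggSr   [K → g]
rrggrrgrgggSr ⇒ rrggrrgrgggrr   [S → r]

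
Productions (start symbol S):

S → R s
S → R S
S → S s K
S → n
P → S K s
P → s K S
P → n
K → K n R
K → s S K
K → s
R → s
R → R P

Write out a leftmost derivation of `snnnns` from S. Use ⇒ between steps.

S ⇒ Rs ⇒ RPs ⇒ RPPs ⇒ RPPPs ⇒ RPPPPs ⇒ sPPPPs ⇒ snPPPs ⇒ snnPPs ⇒ snnnPs ⇒ snnnns

S ⇒ Rs   [S → R s]
Rs ⇒ RPs   [R → R P]
RPs ⇒ RPPs   [R → R P]
RPPs ⇒ RPPPs   [R → R P]
RPPPs ⇒ RPPPPs   [R → R P]
RPPPPs ⇒ sPPPPs   [R → s]
sPPPPs ⇒ snPPPs   [P → n]
snPPPs ⇒ snnPPs   [P → n]
snnPPs ⇒ snnnPs   [P → n]
snnnPs ⇒ snnnns   [P → n]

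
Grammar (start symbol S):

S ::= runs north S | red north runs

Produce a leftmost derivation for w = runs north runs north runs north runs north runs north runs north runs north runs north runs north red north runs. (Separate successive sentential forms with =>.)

S => runs north S   [S ::= runs north S]
runs north S => runs north runs north S   [S ::= runs north S]
runs north runs north S => runs north runs north runs north S   [S ::= runs north S]
runs north runs north runs north S => runs north runs north runs north runs north S   [S ::= runs north S]
runs north runs north runs north runs north S => runs north runs north runs north runs north runs north S   [S ::= runs north S]
runs north runs north runs north runs north runs north S => runs north runs north runs north runs north runs north runs north S   [S ::= runs north S]
runs north runs north runs north runs north runs north runs north S => runs north runs north runs north runs north runs north runs north runs north S   [S ::= runs north S]
runs north runs north runs north runs north runs north runs north runs north S => runs north runs north runs north runs north runs north runs north runs north runs north S   [S ::= runs north S]
runs north runs north runs north runs north runs north runs north runs north runs north S => runs north runs north runs north runs north runs north runs north runs north runs north runs north S   [S ::= runs north S]
runs north runs north runs north runs north runs north runs north runs north runs north runs north S => runs north runs north runs north runs north runs north runs north runs north runs north runs north red north runs   [S ::= red north runs]

S => runs north S => runs north runs north S => runs north runs north runs north S => runs north runs north runs north runs north S => runs north runs north runs north runs north runs north S => runs north runs north runs north runs north runs north runs north S => runs north runs north runs north runs north runs north runs north runs north S => runs north runs north runs north runs north runs north runs north runs north runs north S => runs north runs north runs north runs north runs north runs north runs north runs north runs north S => runs north runs north runs north runs north runs north runs north runs north runs north runs north red north runs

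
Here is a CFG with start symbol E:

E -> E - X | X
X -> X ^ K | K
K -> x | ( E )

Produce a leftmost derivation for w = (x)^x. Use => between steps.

E => X   [E -> X]
X => X^K   [X -> X ^ K]
X^K => K^K   [X -> K]
K^K => (E)^K   [K -> ( E )]
(E)^K => (X)^K   [E -> X]
(X)^K => (K)^K   [X -> K]
(K)^K => (x)^K   [K -> x]
(x)^K => (x)^x   [K -> x]

E=>X=>X^K=>K^K=>(E)^K=>(X)^K=>(K)^K=>(x)^K=>(x)^x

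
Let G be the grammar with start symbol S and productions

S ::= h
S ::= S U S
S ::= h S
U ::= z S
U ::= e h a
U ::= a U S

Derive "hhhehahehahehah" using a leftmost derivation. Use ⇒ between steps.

S ⇒ SUS ⇒ hSUS ⇒ hSUSUS ⇒ hhSUSUS ⇒ hhSUSUSUS ⇒ hhhUSUSUS ⇒ hhhehaSUSUS ⇒ hhhehahUSUS ⇒ hhhehahehaSUS ⇒ hhhehahehahUS ⇒ hhhehahehahehaS ⇒ hhhehahehahehah

S ⇒ SUS   [S ::= S U S]
SUS ⇒ hSUS   [S ::= h S]
hSUS ⇒ hSUSUS   [S ::= S U S]
hSUSUS ⇒ hhSUSUS   [S ::= h S]
hhSUSUS ⇒ hhSUSUSUS   [S ::= S U S]
hhSUSUSUS ⇒ hhhUSUSUS   [S ::= h]
hhhUSUSUS ⇒ hhhehaSUSUS   [U ::= e h a]
hhhehaSUSUS ⇒ hhhehahUSUS   [S ::= h]
hhhehahUSUS ⇒ hhhehahehaSUS   [U ::= e h a]
hhhehahehaSUS ⇒ hhhehahehahUS   [S ::= h]
hhhehahehahUS ⇒ hhhehahehahehaS   [U ::= e h a]
hhhehahehahehaS ⇒ hhhehahehahehah   [S ::= h]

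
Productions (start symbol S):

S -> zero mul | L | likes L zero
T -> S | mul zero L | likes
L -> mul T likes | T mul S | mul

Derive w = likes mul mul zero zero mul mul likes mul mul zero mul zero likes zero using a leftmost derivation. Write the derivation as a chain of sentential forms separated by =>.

S => likes L zero => likes mul T likes zero => likes mul mul zero L likes zero => likes mul mul zero T mul S likes zero => likes mul mul zero S mul S likes zero => likes mul mul zero zero mul mul S likes zero => likes mul mul zero zero mul mul likes L zero likes zero => likes mul mul zero zero mul mul likes T mul S zero likes zero => likes mul mul zero zero mul mul likes S mul S zero likes zero => likes mul mul zero zero mul mul likes L mul S zero likes zero => likes mul mul zero zero mul mul likes mul mul S zero likes zero => likes mul mul zero zero mul mul likes mul mul zero mul zero likes zero

S => likes L zero   [S -> likes L zero]
likes L zero => likes mul T likes zero   [L -> mul T likes]
likes mul T likes zero => likes mul mul zero L likes zero   [T -> mul zero L]
likes mul mul zero L likes zero => likes mul mul zero T mul S likes zero   [L -> T mul S]
likes mul mul zero T mul S likes zero => likes mul mul zero S mul S likes zero   [T -> S]
likes mul mul zero S mul S likes zero => likes mul mul zero zero mul mul S likes zero   [S -> zero mul]
likes mul mul zero zero mul mul S likes zero => likes mul mul zero zero mul mul likes L zero likes zero   [S -> likes L zero]
likes mul mul zero zero mul mul likes L zero likes zero => likes mul mul zero zero mul mul likes T mul S zero likes zero   [L -> T mul S]
likes mul mul zero zero mul mul likes T mul S zero likes zero => likes mul mul zero zero mul mul likes S mul S zero likes zero   [T -> S]
likes mul mul zero zero mul mul likes S mul S zero likes zero => likes mul mul zero zero mul mul likes L mul S zero likes zero   [S -> L]
likes mul mul zero zero mul mul likes L mul S zero likes zero => likes mul mul zero zero mul mul likes mul mul S zero likes zero   [L -> mul]
likes mul mul zero zero mul mul likes mul mul S zero likes zero => likes mul mul zero zero mul mul likes mul mul zero mul zero likes zero   [S -> zero mul]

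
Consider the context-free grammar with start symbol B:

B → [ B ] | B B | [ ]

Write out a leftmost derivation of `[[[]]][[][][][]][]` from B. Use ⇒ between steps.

B ⇒ BB   [B → B B]
BB ⇒ [B]B   [B → [ B ]]
[B]B ⇒ [[B]]B   [B → [ B ]]
[[B]]B ⇒ [[[]]]B   [B → [ ]]
[[[]]]B ⇒ [[[]]]BB   [B → B B]
[[[]]]BB ⇒ [[[]]][B]B   [B → [ B ]]
[[[]]][B]B ⇒ [[[]]][BB]B   [B → B B]
[[[]]][BB]B ⇒ [[[]]][BBB]B   [B → B B]
[[[]]][BBB]B ⇒ [[[]]][BBBB]B   [B → B B]
[[[]]][BBBB]B ⇒ [[[]]][[]BBB]B   [B → [ ]]
[[[]]][[]BBB]B ⇒ [[[]]][[][]BB]B   [B → [ ]]
[[[]]][[][]BB]B ⇒ [[[]]][[][][]B]B   [B → [ ]]
[[[]]][[][][]B]B ⇒ [[[]]][[][][][]]B   [B → [ ]]
[[[]]][[][][][]]B ⇒ [[[]]][[][][][]][]   [B → [ ]]

B ⇒ BB ⇒ [B]B ⇒ [[B]]B ⇒ [[[]]]B ⇒ [[[]]]BB ⇒ [[[]]][B]B ⇒ [[[]]][BB]B ⇒ [[[]]][BBB]B ⇒ [[[]]][BBBB]B ⇒ [[[]]][[]BBB]B ⇒ [[[]]][[][]BB]B ⇒ [[[]]][[][][]B]B ⇒ [[[]]][[][][][]]B ⇒ [[[]]][[][][][]][]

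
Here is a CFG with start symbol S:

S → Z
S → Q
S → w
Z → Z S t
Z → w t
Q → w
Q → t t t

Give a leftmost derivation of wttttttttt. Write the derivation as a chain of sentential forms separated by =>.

S=>Z=>ZSt=>ZStSt=>wtStSt=>wtQtSt=>wtttttSt=>wtttttQt=>wttttttttt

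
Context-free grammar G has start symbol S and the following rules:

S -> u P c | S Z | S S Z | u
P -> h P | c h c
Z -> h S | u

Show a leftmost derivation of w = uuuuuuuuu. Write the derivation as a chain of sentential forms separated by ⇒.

S ⇒ SSZ ⇒ uSZ ⇒ uSSZZ ⇒ uSSZSZZ ⇒ uSZSZSZZ ⇒ uSZZSZSZZ ⇒ uuZZSZSZZ ⇒ uuuZSZSZZ ⇒ uuuuSZSZZ ⇒ uuuuuZSZZ ⇒ uuuuuuSZZ ⇒ uuuuuuuZZ ⇒ uuuuuuuuZ ⇒ uuuuuuuuu

S ⇒ SSZ   [S -> S S Z]
SSZ ⇒ uSZ   [S -> u]
uSZ ⇒ uSSZZ   [S -> S S Z]
uSSZZ ⇒ uSSZSZZ   [S -> S S Z]
uSSZSZZ ⇒ uSZSZSZZ   [S -> S Z]
uSZSZSZZ ⇒ uSZZSZSZZ   [S -> S Z]
uSZZSZSZZ ⇒ uuZZSZSZZ   [S -> u]
uuZZSZSZZ ⇒ uuuZSZSZZ   [Z -> u]
uuuZSZSZZ ⇒ uuuuSZSZZ   [Z -> u]
uuuuSZSZZ ⇒ uuuuuZSZZ   [S -> u]
uuuuuZSZZ ⇒ uuuuuuSZZ   [Z -> u]
uuuuuuSZZ ⇒ uuuuuuuZZ   [S -> u]
uuuuuuuZZ ⇒ uuuuuuuuZ   [Z -> u]
uuuuuuuuZ ⇒ uuuuuuuuu   [Z -> u]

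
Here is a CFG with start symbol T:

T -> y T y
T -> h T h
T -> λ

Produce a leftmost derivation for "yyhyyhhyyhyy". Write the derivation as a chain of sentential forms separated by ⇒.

T ⇒ yTy   [T -> y T y]
yTy ⇒ yyTyy   [T -> y T y]
yyTyy ⇒ yyhThyy   [T -> h T h]
yyhThyy ⇒ yyhyTyhyy   [T -> y T y]
yyhyTyhyy ⇒ yyhyyTyyhyy   [T -> y T y]
yyhyyTyyhyy ⇒ yyhyyhThyyhyy   [T -> h T h]
yyhyyhThyyhyy ⇒ yyhyyhhyyhyy   [T -> λ]

T ⇒ yTy ⇒ yyTyy ⇒ yyhThyy ⇒ yyhyTyhyy ⇒ yyhyyTyyhyy ⇒ yyhyyhThyyhyy ⇒ yyhyyhhyyhyy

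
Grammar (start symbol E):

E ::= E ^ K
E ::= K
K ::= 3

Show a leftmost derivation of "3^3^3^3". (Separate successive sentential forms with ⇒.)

E ⇒ E^K   [E ::= E ^ K]
E^K ⇒ E^K^K   [E ::= E ^ K]
E^K^K ⇒ E^K^K^K   [E ::= E ^ K]
E^K^K^K ⇒ K^K^K^K   [E ::= K]
K^K^K^K ⇒ 3^K^K^K   [K ::= 3]
3^K^K^K ⇒ 3^3^K^K   [K ::= 3]
3^3^K^K ⇒ 3^3^3^K   [K ::= 3]
3^3^3^K ⇒ 3^3^3^3   [K ::= 3]

E ⇒ E^K ⇒ E^K^K ⇒ E^K^K^K ⇒ K^K^K^K ⇒ 3^K^K^K ⇒ 3^3^K^K ⇒ 3^3^3^K ⇒ 3^3^3^3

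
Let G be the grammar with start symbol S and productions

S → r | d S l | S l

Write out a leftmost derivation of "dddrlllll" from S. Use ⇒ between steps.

S ⇒ dSl   [S → d S l]
dSl ⇒ dSll   [S → S l]
dSll ⇒ dSlll   [S → S l]
dSlll ⇒ ddSllll   [S → d S l]
ddSllll ⇒ dddSlllll   [S → d S l]
dddSlllll ⇒ dddrlllll   [S → r]

S⇒dSl⇒dSll⇒dSlll⇒ddSllll⇒dddSlllll⇒dddrlllll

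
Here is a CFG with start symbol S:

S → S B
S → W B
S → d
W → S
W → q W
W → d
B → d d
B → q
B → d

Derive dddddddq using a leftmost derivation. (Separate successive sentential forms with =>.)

S => WB   [S → W B]
WB => SB   [W → S]
SB => WBB   [S → W B]
WBB => SBB   [W → S]
SBB => WBBB   [S → W B]
WBBB => SBBB   [W → S]
SBBB => SBBBB   [S → S B]
SBBBB => dBBBB   [S → d]
dBBBB => dddBBB   [B → d d]
dddBBB => dddddBB   [B → d d]
dddddBB => dddddddB   [B → d d]
dddddddB => dddddddq   [B → q]

S=>WB=>SB=>WBB=>SBB=>WBBB=>SBBB=>SBBBB=>dBBBB=>dddBBB=>dddddBB=>dddddddB=>dddddddq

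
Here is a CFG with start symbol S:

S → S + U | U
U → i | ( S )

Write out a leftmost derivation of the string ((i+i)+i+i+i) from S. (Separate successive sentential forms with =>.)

S=>U=>(S)=>(S+U)=>(S+U+U)=>(S+U+U+U)=>(U+U+U+U)=>((S)+U+U+U)=>((S+U)+U+U+U)=>((U+U)+U+U+U)=>((i+U)+U+U+U)=>((i+i)+U+U+U)=>((i+i)+i+U+U)=>((i+i)+i+i+U)=>((i+i)+i+i+i)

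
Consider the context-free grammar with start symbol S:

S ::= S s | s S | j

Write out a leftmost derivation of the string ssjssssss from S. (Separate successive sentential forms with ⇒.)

S ⇒ sS   [S ::= s S]
sS ⇒ sSs   [S ::= S s]
sSs ⇒ sSss   [S ::= S s]
sSss ⇒ ssSss   [S ::= s S]
ssSss ⇒ ssSsss   [S ::= S s]
ssSsss ⇒ ssSssss   [S ::= S s]
ssSssss ⇒ ssSsssss   [S ::= S s]
ssSsssss ⇒ ssSssssss   [S ::= S s]
ssSssssss ⇒ ssjssssss   [S ::= j]

S ⇒ sS ⇒ sSs ⇒ sSss ⇒ ssSss ⇒ ssSsss ⇒ ssSssss ⇒ ssSsssss ⇒ ssSssssss ⇒ ssjssssss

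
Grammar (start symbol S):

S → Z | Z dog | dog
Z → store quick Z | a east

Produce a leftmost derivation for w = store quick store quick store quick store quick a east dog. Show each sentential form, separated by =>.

S => Z dog => store quick Z dog => store quick store quick Z dog => store quick store quick store quick Z dog => store quick store quick store quick store quick Z dog => store quick store quick store quick store quick a east dog

S => Z dog   [S → Z dog]
Z dog => store quick Z dog   [Z → store quick Z]
store quick Z dog => store quick store quick Z dog   [Z → store quick Z]
store quick store quick Z dog => store quick store quick store quick Z dog   [Z → store quick Z]
store quick store quick store quick Z dog => store quick store quick store quick store quick Z dog   [Z → store quick Z]
store quick store quick store quick store quick Z dog => store quick store quick store quick store quick a east dog   [Z → a east]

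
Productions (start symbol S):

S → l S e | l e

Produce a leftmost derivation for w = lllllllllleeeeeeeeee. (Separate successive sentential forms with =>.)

S => lSe   [S → l S e]
lSe => llSee   [S → l S e]
llSee => lllSeee   [S → l S e]
lllSeee => llllSeeee   [S → l S e]
llllSeeee => lllllSeeeee   [S → l S e]
lllllSeeeee => llllllSeeeeee   [S → l S e]
llllllSeeeeee => lllllllSeeeeeee   [S → l S e]
lllllllSeeeeeee => llllllllSeeeeeeee   [S → l S e]
llllllllSeeeeeeee => lllllllllSeeeeeeeee   [S → l S e]
lllllllllSeeeeeeeee => lllllllllleeeeeeeeee   [S → l e]

S => lSe => llSee => lllSeee => llllSeeee => lllllSeeeee => llllllSeeeeee => lllllllSeeeeeee => llllllllSeeeeeeee => lllllllllSeeeeeeeee => lllllllllleeeeeeeeee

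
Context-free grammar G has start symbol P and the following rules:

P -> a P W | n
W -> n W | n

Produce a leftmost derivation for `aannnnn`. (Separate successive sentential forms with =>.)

P => aPW   [P -> a P W]
aPW => aaPWW   [P -> a P W]
aaPWW => aanWW   [P -> n]
aanWW => aannW   [W -> n]
aannW => aannnW   [W -> n W]
aannnW => aannnnW   [W -> n W]
aannnnW => aannnnn   [W -> n]

P=>aPW=>aaPWW=>aanWW=>aannW=>aannnW=>aannnnW=>aannnnn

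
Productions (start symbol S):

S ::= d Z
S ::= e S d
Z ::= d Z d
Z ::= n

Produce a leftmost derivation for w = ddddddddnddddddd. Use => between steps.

S => dZ => ddZd => dddZdd => ddddZddd => dddddZdddd => ddddddZddddd => dddddddZdddddd => ddddddddZddddddd => ddddddddnddddddd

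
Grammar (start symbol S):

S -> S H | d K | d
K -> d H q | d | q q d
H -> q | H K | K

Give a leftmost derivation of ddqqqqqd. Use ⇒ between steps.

S⇒SH⇒SHH⇒dKHH⇒ddHqHH⇒ddqqHH⇒ddqqqH⇒ddqqqK⇒ddqqqqqd

S ⇒ SH   [S -> S H]
SH ⇒ SHH   [S -> S H]
SHH ⇒ dKHH   [S -> d K]
dKHH ⇒ ddHqHH   [K -> d H q]
ddHqHH ⇒ ddqqHH   [H -> q]
ddqqHH ⇒ ddqqqH   [H -> q]
ddqqqH ⇒ ddqqqK   [H -> K]
ddqqqK ⇒ ddqqqqqd   [K -> q q d]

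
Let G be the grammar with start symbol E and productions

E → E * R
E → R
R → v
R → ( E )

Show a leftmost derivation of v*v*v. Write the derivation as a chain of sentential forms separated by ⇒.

E ⇒ E*R ⇒ E*R*R ⇒ R*R*R ⇒ v*R*R ⇒ v*v*R ⇒ v*v*v

E ⇒ E*R   [E → E * R]
E*R ⇒ E*R*R   [E → E * R]
E*R*R ⇒ R*R*R   [E → R]
R*R*R ⇒ v*R*R   [R → v]
v*R*R ⇒ v*v*R   [R → v]
v*v*R ⇒ v*v*v   [R → v]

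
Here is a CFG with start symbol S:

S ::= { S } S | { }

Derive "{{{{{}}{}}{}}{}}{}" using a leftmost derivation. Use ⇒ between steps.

S⇒{S}S⇒{{S}S}S⇒{{{S}S}S}S⇒{{{{S}S}S}S}S⇒{{{{{}}S}S}S}S⇒{{{{{}}{}}S}S}S⇒{{{{{}}{}}{}}S}S⇒{{{{{}}{}}{}}{}}S⇒{{{{{}}{}}{}}{}}{}

S ⇒ {S}S   [S ::= { S } S]
{S}S ⇒ {{S}S}S   [S ::= { S } S]
{{S}S}S ⇒ {{{S}S}S}S   [S ::= { S } S]
{{{S}S}S}S ⇒ {{{{S}S}S}S}S   [S ::= { S } S]
{{{{S}S}S}S}S ⇒ {{{{{}}S}S}S}S   [S ::= { }]
{{{{{}}S}S}S}S ⇒ {{{{{}}{}}S}S}S   [S ::= { }]
{{{{{}}{}}S}S}S ⇒ {{{{{}}{}}{}}S}S   [S ::= { }]
{{{{{}}{}}{}}S}S ⇒ {{{{{}}{}}{}}{}}S   [S ::= { }]
{{{{{}}{}}{}}{}}S ⇒ {{{{{}}{}}{}}{}}{}   [S ::= { }]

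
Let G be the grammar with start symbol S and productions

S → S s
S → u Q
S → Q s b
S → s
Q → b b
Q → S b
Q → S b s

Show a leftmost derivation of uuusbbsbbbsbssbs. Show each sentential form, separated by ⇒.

S ⇒ Ss   [S → S s]
Ss ⇒ uQs   [S → u Q]
uQs ⇒ uSbs   [Q → S b]
uSbs ⇒ uSsbs   [S → S s]
uSsbs ⇒ uSssbs   [S → S s]
uSssbs ⇒ uQsbssbs   [S → Q s b]
uQsbssbs ⇒ uSbsbssbs   [Q → S b]
uSbsbssbs ⇒ uuQbsbssbs   [S → u Q]
uuQbsbssbs ⇒ uuSbbsbssbs   [Q → S b]
uuSbbsbssbs ⇒ uuQsbbbsbssbs   [S → Q s b]
uuQsbbbsbssbs ⇒ uuSbsbbbsbssbs   [Q → S b]
uuSbsbbbsbssbs ⇒ uuuQbsbbbsbssbs   [S → u Q]
uuuQbsbbbsbssbs ⇒ uuuSbbsbbbsbssbs   [Q → S b]
uuuSbbsbbbsbssbs ⇒ uuusbbsbbbsbssbs   [S → s]

S⇒Ss⇒uQs⇒uSbs⇒uSsbs⇒uSssbs⇒uQsbssbs⇒uSbsbssbs⇒uuQbsbssbs⇒uuSbbsbssbs⇒uuQsbbbsbssbs⇒uuSbsbbbsbssbs⇒uuuQbsbbbsbssbs⇒uuuSbbsbbbsbssbs⇒uuusbbsbbbsbssbs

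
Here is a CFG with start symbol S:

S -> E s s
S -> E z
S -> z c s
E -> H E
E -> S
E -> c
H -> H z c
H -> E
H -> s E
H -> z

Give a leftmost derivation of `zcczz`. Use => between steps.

S => Ez   [S -> E z]
Ez => HEz   [E -> H E]
HEz => zEz   [H -> z]
zEz => zSz   [E -> S]
zSz => zEzz   [S -> E z]
zEzz => zHEzz   [E -> H E]
zHEzz => zEEzz   [H -> E]
zEEzz => zcEzz   [E -> c]
zcEzz => zcczz   [E -> c]

S => Ez => HEz => zEz => zSz => zEzz => zHEzz => zEEzz => zcEzz => zcczz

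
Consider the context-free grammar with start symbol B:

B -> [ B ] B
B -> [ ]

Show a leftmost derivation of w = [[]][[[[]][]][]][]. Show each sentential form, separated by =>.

B => [B]B   [B -> [ B ] B]
[B]B => [[]]B   [B -> [ ]]
[[]]B => [[]][B]B   [B -> [ B ] B]
[[]][B]B => [[]][[B]B]B   [B -> [ B ] B]
[[]][[B]B]B => [[]][[[B]B]B]B   [B -> [ B ] B]
[[]][[[B]B]B]B => [[]][[[[]]B]B]B   [B -> [ ]]
[[]][[[[]]B]B]B => [[]][[[[]][]]B]B   [B -> [ ]]
[[]][[[[]][]]B]B => [[]][[[[]][]][]]B   [B -> [ ]]
[[]][[[[]][]][]]B => [[]][[[[]][]][]][]   [B -> [ ]]

B=>[B]B=>[[]]B=>[[]][B]B=>[[]][[B]B]B=>[[]][[[B]B]B]B=>[[]][[[[]]B]B]B=>[[]][[[[]][]]B]B=>[[]][[[[]][]][]]B=>[[]][[[[]][]][]][]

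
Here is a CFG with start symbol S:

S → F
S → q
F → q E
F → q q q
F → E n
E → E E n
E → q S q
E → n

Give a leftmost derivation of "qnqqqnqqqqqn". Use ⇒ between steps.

S ⇒ F   [S → F]
F ⇒ qE   [F → q E]
qE ⇒ qEEn   [E → E E n]
qEEn ⇒ qEEnEn   [E → E E n]
qEEnEn ⇒ qnEnEn   [E → n]
qnEnEn ⇒ qnqSqnEn   [E → q S q]
qnqSqnEn ⇒ qnqqqnEn   [S → q]
qnqqqnEn ⇒ qnqqqnqSqn   [E → q S q]
qnqqqnqSqn ⇒ qnqqqnqFqn   [S → F]
qnqqqnqFqn ⇒ qnqqqnqqqqqn   [F → q q q]

S⇒F⇒qE⇒qEEn⇒qEEnEn⇒qnEnEn⇒qnqSqnEn⇒qnqqqnEn⇒qnqqqnqSqn⇒qnqqqnqFqn⇒qnqqqnqqqqqn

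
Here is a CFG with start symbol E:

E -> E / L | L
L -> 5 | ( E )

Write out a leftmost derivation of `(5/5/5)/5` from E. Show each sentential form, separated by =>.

E=>E/L=>L/L=>(E)/L=>(E/L)/L=>(E/L/L)/L=>(L/L/L)/L=>(5/L/L)/L=>(5/5/L)/L=>(5/5/5)/L=>(5/5/5)/5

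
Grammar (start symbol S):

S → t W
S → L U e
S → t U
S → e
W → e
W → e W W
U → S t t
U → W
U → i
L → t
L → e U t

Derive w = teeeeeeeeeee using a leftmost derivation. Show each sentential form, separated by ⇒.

S ⇒ tW ⇒ teWW ⇒ teeWWW ⇒ teeeWWWW ⇒ teeeeWWWWW ⇒ teeeeeWWWWWW ⇒ teeeeeeWWWWW ⇒ teeeeeeeWWWW ⇒ teeeeeeeeWWW ⇒ teeeeeeeeeWW ⇒ teeeeeeeeeeW ⇒ teeeeeeeeeee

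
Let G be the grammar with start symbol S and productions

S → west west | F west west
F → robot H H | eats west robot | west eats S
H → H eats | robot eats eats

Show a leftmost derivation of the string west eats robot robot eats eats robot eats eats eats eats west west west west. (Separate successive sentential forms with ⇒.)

S ⇒ F west west ⇒ west eats S west west ⇒ west eats F west west west west ⇒ west eats robot H H west west west west ⇒ west eats robot robot eats eats H west west west west ⇒ west eats robot robot eats eats H eats west west west west ⇒ west eats robot robot eats eats H eats eats west west west west ⇒ west eats robot robot eats eats robot eats eats eats eats west west west west

S ⇒ F west west   [S → F west west]
F west west ⇒ west eats S west west   [F → west eats S]
west eats S west west ⇒ west eats F west west west west   [S → F west west]
west eats F west west west west ⇒ west eats robot H H west west west west   [F → robot H H]
west eats robot H H west west west west ⇒ west eats robot robot eats eats H west west west west   [H → robot eats eats]
west eats robot robot eats eats H west west west west ⇒ west eats robot robot eats eats H eats west west west west   [H → H eats]
west eats robot robot eats eats H eats west west west west ⇒ west eats robot robot eats eats H eats eats west west west west   [H → H eats]
west eats robot robot eats eats H eats eats west west west west ⇒ west eats robot robot eats eats robot eats eats eats eats west west west west   [H → robot eats eats]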